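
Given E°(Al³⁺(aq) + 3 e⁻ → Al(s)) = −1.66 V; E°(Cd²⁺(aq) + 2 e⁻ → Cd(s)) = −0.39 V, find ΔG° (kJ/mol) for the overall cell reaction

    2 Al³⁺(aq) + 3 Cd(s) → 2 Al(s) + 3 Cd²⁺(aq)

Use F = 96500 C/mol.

In the reaction as written Al³⁺(aq) is reduced, so the Al³⁺/Al couple is the cathode and Cd²⁺/Cd is the anode.
E°cell = −1.66 − (−0.39) = −1.27 V; balancing electrons gives n = 6.
ΔG° = −nFE°cell = −(6)(96500)(−1.27) J/mol = +735 kJ/mol.

+735 kJ/mol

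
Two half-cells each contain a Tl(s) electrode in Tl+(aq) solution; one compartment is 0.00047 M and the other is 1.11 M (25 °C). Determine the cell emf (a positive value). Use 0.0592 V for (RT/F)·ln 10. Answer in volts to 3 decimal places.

0.200 V

For a concentration cell E°cell = 0, since both electrodes use the same couple.
The compartment with the higher Tl+(aq) concentration (1.11 M) acts as the cathode; ions are reduced there and produced at the dilute (0.00047 M) anode.
With n = 1, Ecell = −(0.0592/1)·log([dilute]/[conc]) = −(0.0592/1)·log(0.00047/1.11) = +0.200 V.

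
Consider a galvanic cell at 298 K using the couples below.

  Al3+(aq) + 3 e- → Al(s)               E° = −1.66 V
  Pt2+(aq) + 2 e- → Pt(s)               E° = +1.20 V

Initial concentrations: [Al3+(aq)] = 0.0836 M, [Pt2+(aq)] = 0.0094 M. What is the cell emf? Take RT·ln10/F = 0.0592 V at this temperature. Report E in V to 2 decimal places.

The Pt²⁺/Pt couple has the more positive E°, so it is the cathode; Al³⁺/Al is the anode.
The standard potential is +1.20 − (−1.66) = +2.86 V and the balanced reaction transfers n = 6 electrons.
The balanced reaction is 3 Pt2+(aq) + 2 Al(s) → 3 Pt(s) + 2 Al3+(aq), so Q = [Al3+(aq)]^2 / [Pt2+(aq)]^3 = 8.41×10^3 and log Q = 3.925.
E = E° − (0.0592/n)·log Q = +2.86 − (0.0592/6)(3.925) = +2.82 V.

+2.82 V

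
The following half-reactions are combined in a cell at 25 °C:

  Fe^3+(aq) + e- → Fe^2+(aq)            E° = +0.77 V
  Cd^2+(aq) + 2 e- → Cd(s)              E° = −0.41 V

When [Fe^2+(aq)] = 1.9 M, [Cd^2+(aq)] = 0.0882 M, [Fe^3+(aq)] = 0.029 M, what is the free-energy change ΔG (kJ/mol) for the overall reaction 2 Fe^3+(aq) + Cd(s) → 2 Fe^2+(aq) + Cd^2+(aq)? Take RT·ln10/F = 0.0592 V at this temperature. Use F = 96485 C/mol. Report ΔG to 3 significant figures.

With Fe³⁺/Fe²⁺ reduced at the cathode, E°cell = +0.77 − (−0.41) = +1.18 V and n = 2.
The reaction quotient is ([Fe^2+(aq)]^2·[Cd^2+(aq)]) / [Fe^3+(aq)]^2 = 379; by Nernst, E = +1.18 − (0.0592/2)(2.578) = +1.1037 V.
ΔG = −nFE = −(2)(96485)(+1.1037) J/mol = −213 kJ/mol.

−213 kJ/mol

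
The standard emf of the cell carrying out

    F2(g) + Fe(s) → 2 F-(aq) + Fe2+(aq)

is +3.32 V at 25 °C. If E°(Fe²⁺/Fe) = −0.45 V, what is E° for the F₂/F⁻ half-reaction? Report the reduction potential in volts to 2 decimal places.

In the reaction as written the F₂/F⁻ couple is reduced (cathode) and Fe²⁺/Fe is oxidized (anode), so E°cell = E°(F₂/F⁻) − E°(Fe²⁺/Fe).
E°(F₂/F⁻) = E°cell + E°(anode) = +3.32 + (−0.45) = +2.87 V.

+2.87 V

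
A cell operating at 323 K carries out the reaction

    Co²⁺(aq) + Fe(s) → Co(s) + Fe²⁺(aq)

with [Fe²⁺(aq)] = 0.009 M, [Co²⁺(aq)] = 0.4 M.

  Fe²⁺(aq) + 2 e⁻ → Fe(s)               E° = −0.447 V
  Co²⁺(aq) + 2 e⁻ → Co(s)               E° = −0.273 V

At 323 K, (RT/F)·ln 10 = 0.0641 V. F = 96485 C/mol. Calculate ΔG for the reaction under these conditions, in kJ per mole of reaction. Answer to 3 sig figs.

−43.8 kJ/mol

E°cell = −0.273 − (−0.447) = +0.174 V; the balanced reaction transfers n = 2 electrons.
Q = [Fe²⁺(aq)] / [Co²⁺(aq)] = 0.0225, so log Q = −1.648 and E = +0.174 − (0.0641/2)(−1.648) = +0.2268 V.
Finally ΔG = −nFE = −(2)(96485 C/mol)(+0.2268 V) = −43.8 kJ/mol.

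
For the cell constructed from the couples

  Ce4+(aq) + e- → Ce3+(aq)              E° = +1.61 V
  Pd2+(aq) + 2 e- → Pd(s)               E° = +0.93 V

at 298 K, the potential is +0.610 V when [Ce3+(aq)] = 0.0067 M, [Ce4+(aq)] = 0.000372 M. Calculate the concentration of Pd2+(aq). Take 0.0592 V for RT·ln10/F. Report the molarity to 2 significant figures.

With Ce⁴⁺/Ce³⁺ at the cathode and Pd²⁺/Pd at the anode, E°cell = +1.61 − (+0.93) = +0.68 V (n = 2).
Rearranging E = E° − (0.0592/n)·log Q gives log Q = 2(+0.68 − (+0.610))/0.0592 = 2.365.
Balancing electrons gives 2 Ce4+(aq) + Pd(s) → 2 Ce3+(aq) + Pd2+(aq); thus Q = ([Ce3+(aq)]^2·[Pd2+(aq)]) / [Ce4+(aq)]^2.
Isolating [Pd2+(aq)] in Q = 10^{2.365} yields log [Pd2+(aq)] = −0.146, i.e. 0.71 M.

0.71 M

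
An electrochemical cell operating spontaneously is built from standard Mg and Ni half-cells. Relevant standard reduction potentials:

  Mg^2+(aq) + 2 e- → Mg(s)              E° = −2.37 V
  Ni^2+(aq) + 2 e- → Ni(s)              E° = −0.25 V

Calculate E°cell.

Of the two couples in this cell, the one with the more positive reduction potential is reduced at the cathode: here that is Ni²⁺/Ni (−0.25 V); Mg²⁺/Mg (−2.37 V) is the anode.
E°cell = E°(cathode) − E°(anode) = −0.25 − (−2.37) = +2.12 V.

+2.12 V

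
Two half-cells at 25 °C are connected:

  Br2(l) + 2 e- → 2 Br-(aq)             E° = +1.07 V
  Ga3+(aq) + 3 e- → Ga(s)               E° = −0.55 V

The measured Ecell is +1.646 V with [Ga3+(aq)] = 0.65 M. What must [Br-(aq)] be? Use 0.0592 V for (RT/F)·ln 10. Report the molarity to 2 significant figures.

0.42 M

Br₂/Br⁻ is the cathode (higher E°); E°cell = +1.07 − (−0.55) = +1.62 V with n = 6.
Since E = E° − (0.0592/n)·log Q, log Q = n(E° − E)/0.0592 = −2.635.
For 3 Br2(l) + 2 Ga(s) → 6 Br-(aq) + 2 Ga3+(aq), the reaction quotient is Q = [Br-(aq)]^6·[Ga3+(aq)]^2.
Substituting the known concentrations and solving, log [Br-(aq)] = −0.377 and [Br-(aq)] = 0.42 M.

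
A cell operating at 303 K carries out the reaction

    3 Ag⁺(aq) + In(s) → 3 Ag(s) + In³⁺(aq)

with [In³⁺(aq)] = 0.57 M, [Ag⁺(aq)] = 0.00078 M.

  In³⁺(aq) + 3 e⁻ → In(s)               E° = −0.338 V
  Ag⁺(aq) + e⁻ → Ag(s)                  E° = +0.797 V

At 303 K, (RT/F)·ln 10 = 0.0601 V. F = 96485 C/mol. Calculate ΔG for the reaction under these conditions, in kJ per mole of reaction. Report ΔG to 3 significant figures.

The standard cell potential is +0.797 − (−0.338) = +1.135 V, with n = 3 electrons in the balanced equation.
Q = [In³⁺(aq)] / [Ag⁺(aq)]^3 = 1.2×10^9, so log Q = 9.080 and E = +1.135 − (0.0601/3)(9.080) = +0.9531 V.
Finally ΔG = −nFE = −(3)(96485 C/mol)(+0.9531 V) = −276 kJ/mol.

−276 kJ/mol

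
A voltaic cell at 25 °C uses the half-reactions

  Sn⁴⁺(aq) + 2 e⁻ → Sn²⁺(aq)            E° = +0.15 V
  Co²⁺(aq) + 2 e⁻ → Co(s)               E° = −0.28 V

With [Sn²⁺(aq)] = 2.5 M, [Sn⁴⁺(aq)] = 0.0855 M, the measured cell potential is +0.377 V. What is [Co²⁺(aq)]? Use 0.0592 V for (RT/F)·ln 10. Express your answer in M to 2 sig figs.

2.1 M

With Sn⁴⁺/Sn²⁺ at the cathode and Co²⁺/Co at the anode, E°cell = +0.15 − (−0.28) = +0.43 V (n = 2).
Since E = E° − (0.0592/n)·log Q, log Q = n(E° − E)/0.0592 = 1.791.
For Sn⁴⁺(aq) + Co(s) → Sn²⁺(aq) + Co²⁺(aq), the reaction quotient is Q = ([Sn²⁺(aq)]·[Co²⁺(aq)]) / [Sn⁴⁺(aq)].
Solving for the unknown gives log [Co²⁺(aq)] = 0.325, so [Co²⁺(aq)] ≈ 2.1 M.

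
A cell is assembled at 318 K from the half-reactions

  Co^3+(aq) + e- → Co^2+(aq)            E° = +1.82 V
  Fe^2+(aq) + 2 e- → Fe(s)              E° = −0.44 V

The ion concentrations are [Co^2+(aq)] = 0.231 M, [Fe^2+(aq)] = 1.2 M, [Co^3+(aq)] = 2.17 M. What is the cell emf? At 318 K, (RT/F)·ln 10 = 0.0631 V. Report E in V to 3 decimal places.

Since E°(Co³⁺/Co²⁺) > E°(Fe²⁺/Fe), Co³⁺/Co²⁺ serves as the cathode.
The standard potential is +1.82 − (−0.44) = +2.26 V and the balanced reaction transfers n = 2 electrons.
The balanced reaction is 2 Co^3+(aq) + Fe(s) → 2 Co^2+(aq) + Fe^2+(aq), so Q = ([Co^2+(aq)]^2·[Fe^2+(aq)]) / [Co^3+(aq)]^2 = 0.0136 and log Q = −1.867.
By the Nernst equation, E = +2.26 − (0.0631/2)·(−1.867) = +2.319 V.

+2.319 V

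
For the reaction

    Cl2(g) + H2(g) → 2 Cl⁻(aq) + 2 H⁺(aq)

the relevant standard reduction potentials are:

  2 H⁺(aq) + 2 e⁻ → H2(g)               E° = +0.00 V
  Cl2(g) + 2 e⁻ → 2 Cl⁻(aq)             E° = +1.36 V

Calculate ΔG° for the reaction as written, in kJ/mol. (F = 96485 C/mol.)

In the reaction as written Cl2(g) is reduced, so the Cl₂/Cl⁻ couple is the cathode and 2H⁺/H₂ is the anode.
E°cell = +1.36 − (+0.00) = +1.36 V; balancing electrons gives n = 2.
ΔG° = −nFE°cell = −(2)(96485)(+1.36) J/mol = −262 kJ/mol.

−262 kJ/mol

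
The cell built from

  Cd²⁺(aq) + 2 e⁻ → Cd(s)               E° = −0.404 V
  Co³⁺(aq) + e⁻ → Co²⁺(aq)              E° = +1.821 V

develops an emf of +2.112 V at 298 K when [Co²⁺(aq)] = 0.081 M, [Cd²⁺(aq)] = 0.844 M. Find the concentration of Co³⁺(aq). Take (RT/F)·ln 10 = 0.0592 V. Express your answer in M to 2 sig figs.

With Co³⁺/Co²⁺ at the cathode and Cd²⁺/Cd at the anode, E°cell = +1.821 − (−0.404) = +2.225 V (n = 2).
Rearranging E = E° − (0.0592/n)·log Q gives log Q = 2(+2.225 − (+2.112))/0.0592 = 3.818.
The balanced reaction is 2 Co³⁺(aq) + Cd(s) → 2 Co²⁺(aq) + Cd²⁺(aq), so Q = ([Co²⁺(aq)]^2·[Cd²⁺(aq)]) / [Co³⁺(aq)]^2.
Solving for the unknown gives log [Co³⁺(aq)] = −3.037, so [Co³⁺(aq)] ≈ 0.00092 M.

0.00092 M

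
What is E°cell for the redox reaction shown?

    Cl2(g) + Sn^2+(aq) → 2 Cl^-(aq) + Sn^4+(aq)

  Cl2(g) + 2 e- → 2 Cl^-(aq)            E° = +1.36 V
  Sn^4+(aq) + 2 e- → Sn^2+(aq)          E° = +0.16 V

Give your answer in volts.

+1.20 V

In the reaction as written, Cl2(g) is reduced (cathode) and Sn^4+(aq) is produced by oxidation at the anode.
E°cell = E°(cathode) − E°(anode) = +1.36 − (+0.16) = +1.20 V.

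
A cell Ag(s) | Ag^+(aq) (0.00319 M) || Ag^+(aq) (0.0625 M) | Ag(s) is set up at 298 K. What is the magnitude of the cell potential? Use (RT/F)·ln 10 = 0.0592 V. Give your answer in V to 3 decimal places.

0.076 V

For a concentration cell E°cell = 0, since both electrodes use the same couple.
The compartment with the higher Ag^+(aq) concentration (0.0625 M) acts as the cathode; ions are reduced there and produced at the dilute (0.00319 M) anode.
With n = 1, Ecell = −(0.0592/1)·log([dilute]/[conc]) = −(0.0592/1)·log(0.00319/0.0625) = +0.076 V.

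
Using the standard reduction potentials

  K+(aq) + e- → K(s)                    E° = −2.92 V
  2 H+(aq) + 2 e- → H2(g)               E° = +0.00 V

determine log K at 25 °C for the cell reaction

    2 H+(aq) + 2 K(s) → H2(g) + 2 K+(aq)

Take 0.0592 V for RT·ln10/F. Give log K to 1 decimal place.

log K = 98.6

The 2H⁺/H₂ couple is reduced (cathode); E°cell = +0.00 − (−2.92) = +2.92 V with n = 2.
At equilibrium E = 0, so log K = nE°cell / 0.0592 = (2)(+2.92) / 0.0592 = 98.6.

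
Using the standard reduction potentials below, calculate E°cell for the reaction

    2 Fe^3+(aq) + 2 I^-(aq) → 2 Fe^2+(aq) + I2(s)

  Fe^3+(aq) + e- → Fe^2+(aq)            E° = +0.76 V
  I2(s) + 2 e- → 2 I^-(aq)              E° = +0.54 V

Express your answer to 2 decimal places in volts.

In the reaction as written, Fe^3+(aq) is reduced (cathode) and I2(s) is produced by oxidation at the anode.
E°cell = E°(cathode) − E°(anode) = +0.76 − (+0.54) = +0.22 V.

+0.22 V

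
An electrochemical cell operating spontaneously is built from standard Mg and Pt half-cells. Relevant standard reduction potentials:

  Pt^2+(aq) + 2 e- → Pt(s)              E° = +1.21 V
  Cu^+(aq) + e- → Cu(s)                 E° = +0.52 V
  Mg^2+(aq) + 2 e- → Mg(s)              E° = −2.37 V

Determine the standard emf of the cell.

Of the two couples in this cell, the one with the more positive reduction potential is reduced at the cathode: here that is Pt²⁺/Pt (+1.21 V); Mg²⁺/Mg (−2.37 V) is the anode.
E°cell = E°(cathode) − E°(anode) = +1.21 − (−2.37) = +3.58 V.

+3.58 V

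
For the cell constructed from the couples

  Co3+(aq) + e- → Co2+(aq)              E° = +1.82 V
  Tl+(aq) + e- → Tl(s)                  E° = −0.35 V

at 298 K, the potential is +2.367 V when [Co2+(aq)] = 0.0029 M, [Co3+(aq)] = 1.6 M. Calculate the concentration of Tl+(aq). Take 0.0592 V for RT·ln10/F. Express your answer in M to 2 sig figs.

Co³⁺/Co²⁺ is the cathode (higher E°); E°cell = +1.82 − (−0.35) = +2.17 V with n = 1.
From the Nernst equation, log Q = n(E° − E)/0.0592 = 1·(+2.17 − (+2.367))/0.0592 = −3.328.
The balanced reaction is Co3+(aq) + Tl(s) → Co2+(aq) + Tl+(aq), so Q = ([Co2+(aq)]·[Tl+(aq)]) / [Co3+(aq)].
Substituting the known concentrations and solving, log [Tl+(aq)] = −0.586 and [Tl+(aq)] = 0.26 M.

0.26 M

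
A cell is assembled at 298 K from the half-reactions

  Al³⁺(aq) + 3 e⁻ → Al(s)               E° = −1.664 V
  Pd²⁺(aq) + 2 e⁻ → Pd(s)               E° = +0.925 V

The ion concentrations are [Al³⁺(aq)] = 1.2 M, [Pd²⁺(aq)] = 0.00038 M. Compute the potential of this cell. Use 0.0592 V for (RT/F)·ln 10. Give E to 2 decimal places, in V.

+2.49 V

The Pd²⁺/Pd couple has the more positive E°, so it is the cathode; Al³⁺/Al is the anode.
The standard potential is +0.925 − (−1.664) = +2.589 V and the balanced reaction transfers n = 6 electrons.
Balancing gives 3 Pd²⁺(aq) + 2 Al(s) → 3 Pd(s) + 2 Al³⁺(aq); hence Q = [Al³⁺(aq)]^2 / [Pd²⁺(aq)]^3 = 2.62×10^10 (log Q = 10.419).
By the Nernst equation, E = +2.589 − (0.0592/6)·(10.419) = +2.49 V.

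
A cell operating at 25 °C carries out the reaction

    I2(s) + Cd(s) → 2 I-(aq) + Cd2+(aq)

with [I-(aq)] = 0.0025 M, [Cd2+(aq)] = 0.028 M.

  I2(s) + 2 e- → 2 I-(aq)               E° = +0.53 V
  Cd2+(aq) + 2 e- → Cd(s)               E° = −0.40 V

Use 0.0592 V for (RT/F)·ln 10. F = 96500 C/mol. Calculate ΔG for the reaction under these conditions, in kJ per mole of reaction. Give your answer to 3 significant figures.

−218 kJ/mol

With I₂/I⁻ reduced at the cathode, E°cell = +0.53 − (−0.40) = +0.93 V and n = 2.
Here Q = [I-(aq)]^2·[Cd2+(aq)] = 1.75×10^−7 (log Q = −6.757), giving E = +0.93 − (0.0592/2)·(−6.757) = +1.1300 V.
Then ΔG = −nFE = −2 × 96500 × +1.1300 J/mol = −218 kJ/mol.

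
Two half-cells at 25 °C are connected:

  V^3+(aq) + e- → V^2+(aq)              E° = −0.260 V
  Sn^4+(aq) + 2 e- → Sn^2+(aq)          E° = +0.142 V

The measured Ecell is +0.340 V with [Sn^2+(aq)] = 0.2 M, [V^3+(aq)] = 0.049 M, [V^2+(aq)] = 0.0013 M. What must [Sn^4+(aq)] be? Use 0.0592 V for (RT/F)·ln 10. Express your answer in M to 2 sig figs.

2.3 M

With Sn⁴⁺/Sn²⁺ at the cathode and V³⁺/V²⁺ at the anode, E°cell = +0.142 − (−0.260) = +0.402 V (n = 2).
Rearranging E = E° − (0.0592/n)·log Q gives log Q = 2(+0.402 − (+0.340))/0.0592 = 2.095.
For Sn^4+(aq) + 2 V^2+(aq) → Sn^2+(aq) + 2 V^3+(aq), the reaction quotient is Q = ([Sn^2+(aq)]·[V^3+(aq)]^2) / ([Sn^4+(aq)]·[V^2+(aq)]^2).
Substituting the known concentrations and solving, log [Sn^4+(aq)] = 0.359 and [Sn^4+(aq)] = 2.3 M.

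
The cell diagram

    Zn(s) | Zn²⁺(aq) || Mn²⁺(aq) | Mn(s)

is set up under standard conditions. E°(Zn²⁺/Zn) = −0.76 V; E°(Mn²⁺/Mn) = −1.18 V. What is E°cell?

−0.42 V

By convention the left-hand electrode in cell notation is the anode (oxidation) and the right-hand electrode is the cathode (reduction).
E°cell = E°(right) − E°(left) = −1.18 − (−0.76) = −0.42 V.
The negative sign shows that, as written, the cell would require an external voltage to drive the reaction.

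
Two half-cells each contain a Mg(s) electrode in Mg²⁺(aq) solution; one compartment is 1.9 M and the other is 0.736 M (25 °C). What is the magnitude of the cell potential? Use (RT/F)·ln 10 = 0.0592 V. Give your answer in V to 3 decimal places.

0.012 V

For a concentration cell E°cell = 0, since both electrodes use the same couple.
The compartment with the higher Mg²⁺(aq) concentration (1.9 M) acts as the cathode; ions are reduced there and produced at the dilute (0.736 M) anode.
With n = 2, Ecell = −(0.0592/2)·log([dilute]/[conc]) = −(0.0592/2)·log(0.736/1.9) = +0.012 V.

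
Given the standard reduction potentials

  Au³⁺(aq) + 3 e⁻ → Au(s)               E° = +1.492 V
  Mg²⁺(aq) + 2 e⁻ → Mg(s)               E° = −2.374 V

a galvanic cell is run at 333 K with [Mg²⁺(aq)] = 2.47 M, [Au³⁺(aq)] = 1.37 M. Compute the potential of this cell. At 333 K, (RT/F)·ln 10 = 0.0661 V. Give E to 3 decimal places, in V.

+3.856 V

Since E°(Au³⁺/Au) > E°(Mg²⁺/Mg), Au³⁺/Au serves as the cathode.
The standard potential is +1.492 − (−2.374) = +3.866 V and the balanced reaction transfers n = 6 electrons.
For the overall reaction 2 Au³⁺(aq) + 3 Mg(s) → 2 Au(s) + 3 Mg²⁺(aq), Q = [Mg²⁺(aq)]^3 / [Au³⁺(aq)]^2 = 8.03, giving log Q = 0.905.
E = E° − (0.0661/n)·log Q = +3.866 − (0.0661/6)(0.905) = +3.856 V.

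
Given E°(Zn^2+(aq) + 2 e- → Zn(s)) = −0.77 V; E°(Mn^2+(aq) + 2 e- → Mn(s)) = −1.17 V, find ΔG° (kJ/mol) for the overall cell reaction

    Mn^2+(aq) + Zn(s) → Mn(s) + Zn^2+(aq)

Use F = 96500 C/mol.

In the reaction as written Mn^2+(aq) is reduced, so the Mn²⁺/Mn couple is the cathode and Zn²⁺/Zn is the anode.
E°cell = −1.17 − (−0.77) = −0.40 V; balancing electrons gives n = 2.
ΔG° = −nFE°cell = −(2)(96500)(−0.40) J/mol = +77.2 kJ/mol.

+77.2 kJ/mol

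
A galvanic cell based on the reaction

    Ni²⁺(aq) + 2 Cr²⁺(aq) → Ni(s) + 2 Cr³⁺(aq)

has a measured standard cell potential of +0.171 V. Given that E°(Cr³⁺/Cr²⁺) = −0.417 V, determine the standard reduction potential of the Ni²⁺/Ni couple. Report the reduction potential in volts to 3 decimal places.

−0.246 V

In the reaction as written the Ni²⁺/Ni couple is reduced (cathode) and Cr³⁺/Cr²⁺ is oxidized (anode), so E°cell = E°(Ni²⁺/Ni) − E°(Cr³⁺/Cr²⁺).
E°(Ni²⁺/Ni) = E°cell + E°(anode) = +0.171 + (−0.417) = −0.246 V.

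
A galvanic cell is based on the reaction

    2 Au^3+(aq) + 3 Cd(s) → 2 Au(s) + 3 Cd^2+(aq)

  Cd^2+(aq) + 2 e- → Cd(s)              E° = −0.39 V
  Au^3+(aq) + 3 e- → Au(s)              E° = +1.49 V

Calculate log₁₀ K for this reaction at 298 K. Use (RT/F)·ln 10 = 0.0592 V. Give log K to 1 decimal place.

The Au³⁺/Au couple is reduced (cathode); E°cell = +1.49 − (−0.39) = +1.88 V with n = 6.
At equilibrium E = 0, so log K = nE°cell / 0.0592 = (6)(+1.88) / 0.0592 = 190.5.

log K = 190.5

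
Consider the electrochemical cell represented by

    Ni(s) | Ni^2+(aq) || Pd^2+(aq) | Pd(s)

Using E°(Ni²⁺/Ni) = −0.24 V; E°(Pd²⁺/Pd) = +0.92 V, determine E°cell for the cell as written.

+1.16 V

By convention the left-hand electrode in cell notation is the anode (oxidation) and the right-hand electrode is the cathode (reduction).
E°cell = E°(right) − E°(left) = +0.92 − (−0.24) = +1.16 V.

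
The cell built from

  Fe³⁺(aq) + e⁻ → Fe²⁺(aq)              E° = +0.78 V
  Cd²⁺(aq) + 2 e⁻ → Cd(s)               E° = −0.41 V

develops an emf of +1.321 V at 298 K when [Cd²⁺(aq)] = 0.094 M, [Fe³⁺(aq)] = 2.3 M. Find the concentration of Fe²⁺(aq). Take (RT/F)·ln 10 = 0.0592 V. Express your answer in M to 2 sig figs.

The Fe³⁺/Fe²⁺ couple has the larger reduction potential, so it is the cathode: E°cell = +0.78 − (−0.41) = +1.19 V and n = 2.
From the Nernst equation, log Q = n(E° − E)/0.0592 = 2·(+1.19 − (+1.321))/0.0592 = −4.426.
Balancing electrons gives 2 Fe³⁺(aq) + Cd(s) → 2 Fe²⁺(aq) + Cd²⁺(aq); thus Q = ([Fe²⁺(aq)]^2·[Cd²⁺(aq)]) / [Fe³⁺(aq)]^2.
Isolating [Fe²⁺(aq)] in Q = 10^{−4.426} yields log [Fe²⁺(aq)] = −1.338, i.e. 0.046 M.

0.046 M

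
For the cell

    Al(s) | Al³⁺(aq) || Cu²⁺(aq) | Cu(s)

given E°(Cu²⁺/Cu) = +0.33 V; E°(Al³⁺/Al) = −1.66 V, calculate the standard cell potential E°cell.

+1.99 V

By convention the left-hand electrode in cell notation is the anode (oxidation) and the right-hand electrode is the cathode (reduction).
E°cell = E°(right) − E°(left) = +0.33 − (−1.66) = +1.99 V.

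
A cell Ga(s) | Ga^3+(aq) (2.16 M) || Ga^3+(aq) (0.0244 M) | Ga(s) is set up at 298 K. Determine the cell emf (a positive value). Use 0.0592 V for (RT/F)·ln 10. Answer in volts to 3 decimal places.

For a concentration cell E°cell = 0, since both electrodes use the same couple.
The compartment with the higher Ga^3+(aq) concentration (2.16 M) acts as the cathode; ions are reduced there and produced at the dilute (0.0244 M) anode.
With n = 3, Ecell = −(0.0592/3)·log([dilute]/[conc]) = −(0.0592/3)·log(0.0244/2.16) = +0.038 V.

0.038 V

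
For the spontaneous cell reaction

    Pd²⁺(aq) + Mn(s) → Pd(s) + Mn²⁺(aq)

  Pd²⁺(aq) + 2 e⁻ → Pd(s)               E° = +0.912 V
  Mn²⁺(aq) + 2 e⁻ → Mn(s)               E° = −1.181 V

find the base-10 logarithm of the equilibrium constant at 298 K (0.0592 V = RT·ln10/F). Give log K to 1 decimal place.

log K = 70.7

The Pd²⁺/Pd couple is reduced (cathode); E°cell = +0.912 − (−1.181) = +2.093 V with n = 2.
At equilibrium E = 0, so log K = nE°cell / 0.0592 = (2)(+2.093) / 0.0592 = 70.7.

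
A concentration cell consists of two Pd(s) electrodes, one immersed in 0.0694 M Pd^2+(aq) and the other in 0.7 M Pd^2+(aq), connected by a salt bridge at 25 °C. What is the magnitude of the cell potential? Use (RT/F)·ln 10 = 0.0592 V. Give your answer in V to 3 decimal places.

For a concentration cell E°cell = 0, since both electrodes use the same couple.
The compartment with the higher Pd^2+(aq) concentration (0.7 M) acts as the cathode; ions are reduced there and produced at the dilute (0.0694 M) anode.
With n = 2, Ecell = −(0.0592/2)·log([dilute]/[conc]) = −(0.0592/2)·log(0.0694/0.7) = +0.030 V.

0.030 V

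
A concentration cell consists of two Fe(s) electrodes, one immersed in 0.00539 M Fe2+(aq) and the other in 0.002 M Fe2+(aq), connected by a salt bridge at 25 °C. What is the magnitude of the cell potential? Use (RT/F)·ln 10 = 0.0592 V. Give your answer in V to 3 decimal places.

For a concentration cell E°cell = 0, since both electrodes use the same couple.
The compartment with the higher Fe2+(aq) concentration (0.00539 M) acts as the cathode; ions are reduced there and produced at the dilute (0.002 M) anode.
With n = 2, Ecell = −(0.0592/2)·log([dilute]/[conc]) = −(0.0592/2)·log(0.002/0.00539) = +0.013 V.

0.013 V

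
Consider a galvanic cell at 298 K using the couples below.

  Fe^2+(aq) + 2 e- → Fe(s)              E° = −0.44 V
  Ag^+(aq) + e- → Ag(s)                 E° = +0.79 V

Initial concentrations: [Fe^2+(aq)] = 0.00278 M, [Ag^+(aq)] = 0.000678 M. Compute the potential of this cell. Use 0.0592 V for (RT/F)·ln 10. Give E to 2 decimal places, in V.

The Ag⁺/Ag couple has the more positive E°, so it is the cathode; Fe²⁺/Fe is the anode.
E°cell = E°cat − E°an = +0.79 − (−0.44) = +1.23 V; n = 2.
Balancing gives 2 Ag^+(aq) + Fe(s) → 2 Ag(s) + Fe^2+(aq); hence Q = [Fe^2+(aq)] / [Ag^+(aq)]^2 = 6.05×10^3 (log Q = 3.782).
By the Nernst equation, E = +1.23 − (0.0592/2)·(3.782) = +1.12 V.

+1.12 V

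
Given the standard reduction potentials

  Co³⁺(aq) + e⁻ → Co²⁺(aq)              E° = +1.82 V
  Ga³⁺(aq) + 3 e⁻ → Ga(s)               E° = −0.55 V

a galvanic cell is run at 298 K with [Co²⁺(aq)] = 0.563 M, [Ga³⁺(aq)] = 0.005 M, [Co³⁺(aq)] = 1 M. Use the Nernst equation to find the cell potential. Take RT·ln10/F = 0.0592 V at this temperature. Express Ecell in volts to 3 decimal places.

Co³⁺/Co²⁺ is reduced (cathode, E° = +1.82 V) and Ga³⁺/Ga is oxidized (anode).
E°cell = E°cat − E°an = +1.82 − (−0.55) = +2.37 V; n = 3.
Balancing gives 3 Co³⁺(aq) + Ga(s) → 3 Co²⁺(aq) + Ga³⁺(aq); hence Q = ([Co²⁺(aq)]^3·[Ga³⁺(aq)]) / [Co³⁺(aq)]^3 = 0.000892 (log Q = −3.050).
Applying E = E° − (RT ln10/nF)·log Q gives +2.37 − (0.0592/3)(−3.050) = +2.430 V.

+2.430 V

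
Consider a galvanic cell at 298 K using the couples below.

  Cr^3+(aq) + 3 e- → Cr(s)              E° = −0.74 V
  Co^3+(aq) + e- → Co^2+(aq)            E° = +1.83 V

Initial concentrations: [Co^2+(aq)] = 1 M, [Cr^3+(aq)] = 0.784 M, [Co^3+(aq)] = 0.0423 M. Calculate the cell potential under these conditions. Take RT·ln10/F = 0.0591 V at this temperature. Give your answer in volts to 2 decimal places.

+2.49 V

Since E°(Co³⁺/Co²⁺) > E°(Cr³⁺/Cr), Co³⁺/Co²⁺ serves as the cathode.
E°cell = +1.83 − (−0.74) = +2.57 V, with n = 3 electrons transferred.
The balanced reaction is 3 Co^3+(aq) + Cr(s) → 3 Co^2+(aq) + Cr^3+(aq), so Q = ([Co^2+(aq)]^3·[Cr^3+(aq)]) / [Co^3+(aq)]^3 = 1.04×10^4 and log Q = 4.015.
Applying E = E° − (RT ln10/nF)·log Q gives +2.57 − (0.0591/3)(4.015) = +2.49 V.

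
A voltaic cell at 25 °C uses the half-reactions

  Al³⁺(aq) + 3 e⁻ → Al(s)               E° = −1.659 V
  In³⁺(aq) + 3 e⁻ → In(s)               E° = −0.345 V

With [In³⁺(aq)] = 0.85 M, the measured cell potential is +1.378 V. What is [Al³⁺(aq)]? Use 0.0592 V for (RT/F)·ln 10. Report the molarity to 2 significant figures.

0.00049 M

In³⁺/In is the cathode (higher E°); E°cell = −0.345 − (−1.659) = +1.314 V with n = 3.
From the Nernst equation, log Q = n(E° − E)/0.0592 = 3·(+1.314 − (+1.378))/0.0592 = −3.243.
For In³⁺(aq) + Al(s) → In(s) + Al³⁺(aq), the reaction quotient is Q = [Al³⁺(aq)] / [In³⁺(aq)].
Solving for the unknown gives log [Al³⁺(aq)] = −3.314, so [Al³⁺(aq)] ≈ 0.00049 M.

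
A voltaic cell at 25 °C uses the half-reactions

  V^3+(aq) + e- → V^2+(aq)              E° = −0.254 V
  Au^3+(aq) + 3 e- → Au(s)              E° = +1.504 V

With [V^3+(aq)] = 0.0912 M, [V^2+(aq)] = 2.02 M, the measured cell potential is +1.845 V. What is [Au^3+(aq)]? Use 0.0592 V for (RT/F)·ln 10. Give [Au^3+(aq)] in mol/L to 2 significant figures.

2.4 M

The Au³⁺/Au couple has the larger reduction potential, so it is the cathode: E°cell = +1.504 − (−0.254) = +1.758 V and n = 3.
From the Nernst equation, log Q = n(E° − E)/0.0592 = 3·(+1.758 − (+1.845))/0.0592 = −4.409.
Balancing electrons gives Au^3+(aq) + 3 V^2+(aq) → Au(s) + 3 V^3+(aq); thus Q = [V^3+(aq)]^3 / ([Au^3+(aq)]·[V^2+(aq)]^3).
Substituting the known concentrations and solving, log [Au^3+(aq)] = 0.373 and [Au^3+(aq)] = 2.4 M.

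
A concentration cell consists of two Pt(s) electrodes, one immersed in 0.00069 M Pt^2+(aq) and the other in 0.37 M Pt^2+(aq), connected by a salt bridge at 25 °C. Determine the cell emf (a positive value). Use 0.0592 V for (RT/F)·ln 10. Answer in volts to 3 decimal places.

0.081 V

For a concentration cell E°cell = 0, since both electrodes use the same couple.
The compartment with the higher Pt^2+(aq) concentration (0.37 M) acts as the cathode; ions are reduced there and produced at the dilute (0.00069 M) anode.
With n = 2, Ecell = −(0.0592/2)·log([dilute]/[conc]) = −(0.0592/2)·log(0.00069/0.37) = +0.081 V.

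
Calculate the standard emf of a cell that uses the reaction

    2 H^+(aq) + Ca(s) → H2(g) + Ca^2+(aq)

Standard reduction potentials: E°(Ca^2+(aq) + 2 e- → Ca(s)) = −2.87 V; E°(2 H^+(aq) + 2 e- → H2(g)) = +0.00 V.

+2.87 V

In the reaction as written, H^+(aq) is reduced (cathode) and Ca^2+(aq) is produced by oxidation at the anode.
E°cell = E°(cathode) − E°(anode) = +0.00 − (−2.87) = +2.87 V.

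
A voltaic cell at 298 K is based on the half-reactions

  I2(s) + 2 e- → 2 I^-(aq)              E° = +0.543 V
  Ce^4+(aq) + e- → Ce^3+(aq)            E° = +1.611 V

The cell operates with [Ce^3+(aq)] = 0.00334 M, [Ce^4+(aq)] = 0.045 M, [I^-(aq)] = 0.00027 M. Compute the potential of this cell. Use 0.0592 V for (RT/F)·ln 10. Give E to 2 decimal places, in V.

The Ce⁴⁺/Ce³⁺ couple has the more positive E°, so it is the cathode; I₂/I⁻ is the anode.
E°cell = +1.611 − (+0.543) = +1.068 V, with n = 2 electrons transferred.
For the overall reaction 2 Ce^4+(aq) + 2 I^-(aq) → 2 Ce^3+(aq) + I2(s), Q = [Ce^3+(aq)]^2 / ([Ce^4+(aq)]^2·[I^-(aq)]^2) = 7.56×10^4, giving log Q = 4.878.
By the Nernst equation, E = +1.068 − (0.0592/2)·(4.878) = +0.92 V.

+0.92 V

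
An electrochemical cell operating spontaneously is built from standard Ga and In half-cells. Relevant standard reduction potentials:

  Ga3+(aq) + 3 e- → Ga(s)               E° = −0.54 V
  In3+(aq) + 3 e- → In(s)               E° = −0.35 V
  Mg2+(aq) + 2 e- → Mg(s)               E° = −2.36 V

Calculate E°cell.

The In³⁺/In couple has the higher E°, so In ion is reduced (cathode) and Ga is oxidized (anode).
E°cell = E°(cathode) − E°(anode) = −0.35 − (−0.54) = +0.19 V.

+0.19 V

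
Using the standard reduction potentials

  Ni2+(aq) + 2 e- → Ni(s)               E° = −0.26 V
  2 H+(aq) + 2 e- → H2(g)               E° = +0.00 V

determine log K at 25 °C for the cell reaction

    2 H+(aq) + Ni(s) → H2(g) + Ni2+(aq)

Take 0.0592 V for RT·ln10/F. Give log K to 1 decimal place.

The 2H⁺/H₂ couple is reduced (cathode); E°cell = +0.00 − (−0.26) = +0.26 V with n = 2.
At equilibrium E = 0, so log K = nE°cell / 0.0592 = (2)(+0.26) / 0.0592 = 8.8.

log K = 8.8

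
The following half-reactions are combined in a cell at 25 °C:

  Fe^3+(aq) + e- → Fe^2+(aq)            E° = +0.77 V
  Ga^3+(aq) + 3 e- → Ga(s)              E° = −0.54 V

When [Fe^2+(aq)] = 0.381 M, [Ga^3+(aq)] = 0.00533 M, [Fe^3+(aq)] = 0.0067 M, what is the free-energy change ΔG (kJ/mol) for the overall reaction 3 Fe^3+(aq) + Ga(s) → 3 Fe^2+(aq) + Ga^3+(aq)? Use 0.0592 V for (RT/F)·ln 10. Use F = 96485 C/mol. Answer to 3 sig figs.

−362 kJ/mol

The standard cell potential is +0.77 − (−0.54) = +1.31 V, with n = 3 electrons in the balanced equation.
Q = ([Fe^2+(aq)]^3·[Ga^3+(aq)]) / [Fe^3+(aq)]^3 = 980, so log Q = 2.991 and E = +1.31 − (0.0592/3)(2.991) = +1.2510 V.
ΔG = −nFE = −(3)(96485)(+1.2510) J/mol = −362 kJ/mol.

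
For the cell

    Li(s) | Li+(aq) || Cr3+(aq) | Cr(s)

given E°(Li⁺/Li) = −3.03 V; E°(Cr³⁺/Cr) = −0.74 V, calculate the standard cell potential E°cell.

By convention the left-hand electrode in cell notation is the anode (oxidation) and the right-hand electrode is the cathode (reduction).
E°cell = E°(right) − E°(left) = −0.74 − (−3.03) = +2.29 V.

+2.29 V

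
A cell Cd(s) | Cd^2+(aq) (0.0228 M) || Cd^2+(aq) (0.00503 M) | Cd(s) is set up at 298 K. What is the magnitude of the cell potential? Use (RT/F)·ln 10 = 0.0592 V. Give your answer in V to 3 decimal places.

For a concentration cell E°cell = 0, since both electrodes use the same couple.
The compartment with the higher Cd^2+(aq) concentration (0.0228 M) acts as the cathode; ions are reduced there and produced at the dilute (0.00503 M) anode.
With n = 2, Ecell = −(0.0592/2)·log([dilute]/[conc]) = −(0.0592/2)·log(0.00503/0.0228) = +0.019 V.

0.019 V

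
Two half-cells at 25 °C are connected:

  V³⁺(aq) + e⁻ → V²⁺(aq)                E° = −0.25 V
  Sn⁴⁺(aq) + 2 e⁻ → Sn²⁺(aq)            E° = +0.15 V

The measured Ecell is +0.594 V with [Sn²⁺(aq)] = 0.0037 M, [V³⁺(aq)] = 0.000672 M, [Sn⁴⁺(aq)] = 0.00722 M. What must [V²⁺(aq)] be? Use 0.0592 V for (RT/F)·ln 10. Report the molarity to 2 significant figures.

Sn⁴⁺/Sn²⁺ is the cathode (higher E°); E°cell = +0.15 − (−0.25) = +0.40 V with n = 2.
Rearranging E = E° − (0.0592/n)·log Q gives log Q = 2(+0.40 − (+0.594))/0.0592 = −6.554.
For Sn⁴⁺(aq) + 2 V²⁺(aq) → Sn²⁺(aq) + 2 V³⁺(aq), the reaction quotient is Q = ([Sn²⁺(aq)]·[V³⁺(aq)]^2) / ([Sn⁴⁺(aq)]·[V²⁺(aq)]^2).
Isolating [V²⁺(aq)] in Q = 10^{−6.554} yields log [V²⁺(aq)] = −0.041, i.e. 0.91 M.

0.91 M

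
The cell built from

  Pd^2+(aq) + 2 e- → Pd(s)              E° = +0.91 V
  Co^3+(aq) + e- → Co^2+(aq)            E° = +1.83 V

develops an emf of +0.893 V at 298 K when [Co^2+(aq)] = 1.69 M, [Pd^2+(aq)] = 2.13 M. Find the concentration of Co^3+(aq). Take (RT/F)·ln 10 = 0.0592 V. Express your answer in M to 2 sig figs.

Co³⁺/Co²⁺ is the cathode (higher E°); E°cell = +1.83 − (+0.91) = +0.92 V with n = 2.
Rearranging E = E° − (0.0592/n)·log Q gives log Q = 2(+0.92 − (+0.893))/0.0592 = 0.912.
Balancing electrons gives 2 Co^3+(aq) + Pd(s) → 2 Co^2+(aq) + Pd^2+(aq); thus Q = ([Co^2+(aq)]^2·[Pd^2+(aq)]) / [Co^3+(aq)]^2.
Isolating [Co^3+(aq)] in Q = 10^{0.912} yields log [Co^3+(aq)] = −0.064, i.e. 0.86 M.

0.86 M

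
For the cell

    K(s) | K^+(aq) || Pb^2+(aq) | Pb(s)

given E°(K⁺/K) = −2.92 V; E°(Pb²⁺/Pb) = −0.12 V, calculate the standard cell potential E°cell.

By convention the left-hand electrode in cell notation is the anode (oxidation) and the right-hand electrode is the cathode (reduction).
E°cell = E°(right) − E°(left) = −0.12 − (−2.92) = +2.80 V.

+2.80 V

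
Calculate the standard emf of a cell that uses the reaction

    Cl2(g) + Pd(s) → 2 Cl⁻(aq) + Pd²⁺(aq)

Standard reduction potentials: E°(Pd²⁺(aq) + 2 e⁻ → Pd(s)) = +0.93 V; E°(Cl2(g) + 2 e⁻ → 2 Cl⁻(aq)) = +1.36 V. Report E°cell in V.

+0.43 V

In the reaction as written, Cl2(g) is reduced (cathode) and Pd²⁺(aq) is produced by oxidation at the anode.
E°cell = E°(cathode) − E°(anode) = +1.36 − (+0.93) = +0.43 V.
The positive value indicates the reaction is spontaneous as written.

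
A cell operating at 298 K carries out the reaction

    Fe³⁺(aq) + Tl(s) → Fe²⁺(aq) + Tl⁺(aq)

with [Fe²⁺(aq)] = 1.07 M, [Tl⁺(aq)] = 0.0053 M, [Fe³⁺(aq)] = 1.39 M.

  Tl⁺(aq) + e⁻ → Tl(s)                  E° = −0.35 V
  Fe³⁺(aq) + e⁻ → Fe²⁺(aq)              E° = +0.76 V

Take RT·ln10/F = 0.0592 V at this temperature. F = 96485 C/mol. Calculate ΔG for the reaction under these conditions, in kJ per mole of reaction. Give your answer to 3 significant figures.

−121 kJ/mol

The standard cell potential is +0.76 − (−0.35) = +1.11 V, with n = 1 electron in the balanced equation.
The reaction quotient is ([Fe²⁺(aq)]·[Tl⁺(aq)]) / [Fe³⁺(aq)] = 0.00408; by Nernst, E = +1.11 − (0.0592/1)(−2.389) = +1.2514 V.
Then ΔG = −nFE = −1 × 96485 × +1.2514 J/mol = −121 kJ/mol.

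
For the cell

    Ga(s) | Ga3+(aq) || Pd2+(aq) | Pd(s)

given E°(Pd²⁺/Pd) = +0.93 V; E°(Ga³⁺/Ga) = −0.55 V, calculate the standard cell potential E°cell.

+1.48 V

By convention the left-hand electrode in cell notation is the anode (oxidation) and the right-hand electrode is the cathode (reduction).
E°cell = E°(right) − E°(left) = +0.93 − (−0.55) = +1.48 V.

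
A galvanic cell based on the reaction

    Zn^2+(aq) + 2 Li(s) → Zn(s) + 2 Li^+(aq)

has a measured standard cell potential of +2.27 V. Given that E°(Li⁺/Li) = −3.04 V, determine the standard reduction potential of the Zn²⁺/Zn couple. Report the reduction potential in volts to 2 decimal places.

−0.77 V

In the reaction as written the Zn²⁺/Zn couple is reduced (cathode) and Li⁺/Li is oxidized (anode), so E°cell = E°(Zn²⁺/Zn) − E°(Li⁺/Li).
E°(Zn²⁺/Zn) = E°cell + E°(anode) = +2.27 + (−3.04) = −0.77 V.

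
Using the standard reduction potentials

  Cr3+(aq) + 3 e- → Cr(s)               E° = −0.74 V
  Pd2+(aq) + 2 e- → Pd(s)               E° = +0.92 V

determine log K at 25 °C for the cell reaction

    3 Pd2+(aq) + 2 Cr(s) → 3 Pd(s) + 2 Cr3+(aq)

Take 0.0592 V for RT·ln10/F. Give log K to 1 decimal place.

log K = 168.2

The Pd²⁺/Pd couple is reduced (cathode); E°cell = +0.92 − (−0.74) = +1.66 V with n = 6.
At equilibrium E = 0, so log K = nE°cell / 0.0592 = (6)(+1.66) / 0.0592 = 168.2.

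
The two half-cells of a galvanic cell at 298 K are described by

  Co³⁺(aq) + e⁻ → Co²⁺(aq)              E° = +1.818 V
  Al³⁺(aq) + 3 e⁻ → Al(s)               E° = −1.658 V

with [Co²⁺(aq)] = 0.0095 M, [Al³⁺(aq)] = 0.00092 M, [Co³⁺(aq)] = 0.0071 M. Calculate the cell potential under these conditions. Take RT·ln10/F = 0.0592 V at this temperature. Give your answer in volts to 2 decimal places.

Co³⁺/Co²⁺ is reduced (cathode, E° = +1.818 V) and Al³⁺/Al is oxidized (anode).
The standard potential is +1.818 − (−1.658) = +3.476 V and the balanced reaction transfers n = 3 electrons.
Balancing gives 3 Co³⁺(aq) + Al(s) → 3 Co²⁺(aq) + Al³⁺(aq); hence Q = ([Co²⁺(aq)]^3·[Al³⁺(aq)]) / [Co³⁺(aq)]^3 = 0.0022 (log Q = −2.657).
By the Nernst equation, E = +3.476 − (0.0592/3)·(−2.657) = +3.53 V.

+3.53 V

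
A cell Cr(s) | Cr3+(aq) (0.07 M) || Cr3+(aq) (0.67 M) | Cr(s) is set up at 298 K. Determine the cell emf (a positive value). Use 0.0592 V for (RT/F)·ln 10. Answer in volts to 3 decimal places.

For a concentration cell E°cell = 0, since both electrodes use the same couple.
The compartment with the higher Cr3+(aq) concentration (0.67 M) acts as the cathode; ions are reduced there and produced at the dilute (0.07 M) anode.
With n = 3, Ecell = −(0.0592/3)·log([dilute]/[conc]) = −(0.0592/3)·log(0.07/0.67) = +0.019 V.

0.019 V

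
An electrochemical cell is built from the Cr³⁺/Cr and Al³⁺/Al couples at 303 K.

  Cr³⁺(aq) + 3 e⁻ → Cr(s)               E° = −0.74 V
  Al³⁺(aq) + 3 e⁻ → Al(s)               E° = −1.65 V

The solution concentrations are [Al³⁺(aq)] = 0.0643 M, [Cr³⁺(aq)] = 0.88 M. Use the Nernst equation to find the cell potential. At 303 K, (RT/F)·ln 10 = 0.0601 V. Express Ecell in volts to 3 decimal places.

+0.933 V

The Cr³⁺/Cr couple has the more positive E°, so it is the cathode; Al³⁺/Al is the anode.
E°cell = −0.74 − (−1.65) = +0.91 V, with n = 3 electrons transferred.
The balanced reaction is Cr³⁺(aq) + Al(s) → Cr(s) + Al³⁺(aq), so Q = [Al³⁺(aq)] / [Cr³⁺(aq)] = 0.0731 and log Q = −1.136.
By the Nernst equation, E = +0.91 − (0.0601/3)·(−1.136) = +0.933 V.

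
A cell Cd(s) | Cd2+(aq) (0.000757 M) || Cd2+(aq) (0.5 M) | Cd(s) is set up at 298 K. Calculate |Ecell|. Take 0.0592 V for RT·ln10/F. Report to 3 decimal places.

For a concentration cell E°cell = 0, since both electrodes use the same couple.
The compartment with the higher Cd2+(aq) concentration (0.5 M) acts as the cathode; ions are reduced there and produced at the dilute (0.000757 M) anode.
With n = 2, Ecell = −(0.0592/2)·log([dilute]/[conc]) = −(0.0592/2)·log(0.000757/0.5) = +0.083 V.

0.083 V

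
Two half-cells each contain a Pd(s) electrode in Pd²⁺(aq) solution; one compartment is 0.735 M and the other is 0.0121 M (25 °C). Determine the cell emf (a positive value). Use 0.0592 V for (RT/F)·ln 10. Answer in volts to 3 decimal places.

For a concentration cell E°cell = 0, since both electrodes use the same couple.
The compartment with the higher Pd²⁺(aq) concentration (0.735 M) acts as the cathode; ions are reduced there and produced at the dilute (0.0121 M) anode.
With n = 2, Ecell = −(0.0592/2)·log([dilute]/[conc]) = −(0.0592/2)·log(0.0121/0.735) = +0.053 V.

0.053 V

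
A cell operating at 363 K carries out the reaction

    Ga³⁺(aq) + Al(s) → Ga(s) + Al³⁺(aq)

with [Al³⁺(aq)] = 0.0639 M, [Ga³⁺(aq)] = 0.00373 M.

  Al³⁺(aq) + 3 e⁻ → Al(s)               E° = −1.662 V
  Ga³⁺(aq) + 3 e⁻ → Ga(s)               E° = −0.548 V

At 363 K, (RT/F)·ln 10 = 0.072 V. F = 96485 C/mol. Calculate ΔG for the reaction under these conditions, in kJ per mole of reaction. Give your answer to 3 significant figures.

−314 kJ/mol

The standard cell potential is −0.548 − (−1.662) = +1.114 V, with n = 3 electrons in the balanced equation.
Q = [Al³⁺(aq)] / [Ga³⁺(aq)] = 17.1, so log Q = 1.234 and E = +1.114 − (0.072/3)(1.234) = +1.0844 V.
ΔG = −nFE = −(3)(96485)(+1.0844) J/mol = −314 kJ/mol.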